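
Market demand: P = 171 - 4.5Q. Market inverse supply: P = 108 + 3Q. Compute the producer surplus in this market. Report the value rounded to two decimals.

Set 171 - 4.5Q = 108 + 3Q, which gives 63 = 7.5Q, so Q* = 8.4 and P* = 171 - 4.5(8.4) = 133.2.
PS is the area between P* and the supply curve from 0 to Q*: (1/2)(8.4)(25.2) = 105.84.

105.84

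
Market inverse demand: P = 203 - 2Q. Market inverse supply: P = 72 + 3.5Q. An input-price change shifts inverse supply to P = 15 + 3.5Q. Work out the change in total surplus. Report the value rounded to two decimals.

Initial equilibrium: Q_0 = 23.8182, P_0 = 155.3636; CS_0 = (1/2)(23.8182)(47.6364) = 567.3058, PS_0 = (1/2)(23.8182)(83.3636) = 992.7851.
New equilibrium: 203 - 2Q = 15 + 3.5Q gives Q_1 = 34.1818, P_1 = 134.6364; CS_1 = 1168.3967, PS_1 = 2044.6942.
Change in total surplus = (1168.3967 + 2044.6942) - (567.3058 + 992.7851) = 1653.

1653.00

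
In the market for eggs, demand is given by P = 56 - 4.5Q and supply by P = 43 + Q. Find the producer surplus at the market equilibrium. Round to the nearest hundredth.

Equilibrium: 56 - 4.5Q = 43 + Q, so Q* = 2.3636 and P* = 45.3636.
The supply curve's price intercept is 43, so PS = (1/2)(Q*)(P* - 43) = (1/2)(2.3636)(2.3636) = 2.7934.

2.79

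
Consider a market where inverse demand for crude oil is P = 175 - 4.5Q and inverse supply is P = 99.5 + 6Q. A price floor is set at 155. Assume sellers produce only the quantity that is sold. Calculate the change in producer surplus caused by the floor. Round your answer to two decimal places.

32.30

Without the control, 175 - 4.5Q = 99.5 + 6Q so Q* = 7.1905 and P* = 142.6429.
At the floor price 155, quantity demanded is (175 - 155)/4.5 = 4.4444; demand is the short side, so Q = 4.4444 trades at P = 155.
PS goes from (1/2)(7.1905)(43.1429) = 155.1088 to 187.4074 (computed as (155 - 99.5)(4.4444) - (1/2)(6)(4.4444)^2), a change of 32.2986.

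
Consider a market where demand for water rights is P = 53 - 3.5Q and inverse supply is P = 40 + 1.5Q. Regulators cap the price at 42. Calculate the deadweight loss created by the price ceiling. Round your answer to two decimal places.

Free-market equilibrium: 53 - 3.5Q = 40 + 1.5Q gives Q* = 2.6, P* = 43.9.
At the ceiling price 42, quantity supplied is (42 - 40)/1.5 = 1.3333; supply is the short side, so Q = 1.3333 trades at P = 42.
At Q = 1.3333 the demand price is 48.3333 and the supply price is 42. Deadweight loss is the triangle between the curves from 1.3333 to 2.6: (1/2)(48.3333 - 42)(2.6 - 1.3333) = 4.0111.

4.01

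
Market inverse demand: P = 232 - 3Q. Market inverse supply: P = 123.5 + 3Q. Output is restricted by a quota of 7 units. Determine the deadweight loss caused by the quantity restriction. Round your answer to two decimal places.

Unrestricted equilibrium: Q* = (232 - 123.5)/(3 + 3) = 18.0833.
At Q = 7 the demand price is 232 - 3(7) = 211 and the supply price is 123.5 + 3(7) = 144.5.
DWL = (1/2)(gap between curves at 7) x (Q* - 7) = (1/2)(66.5)(11.0833) = 368.5208.

368.52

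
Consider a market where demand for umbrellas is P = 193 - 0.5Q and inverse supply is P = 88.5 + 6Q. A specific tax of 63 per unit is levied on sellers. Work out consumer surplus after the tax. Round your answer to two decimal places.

Without the tax, 193 - 0.5Q = 88.5 + 6Q so Q* = 16.0769 and P* = 184.9615.
A tax on sellers shifts supply up by 63: 193 - 0.5Q = 88.5 + 6Q + 63, so Q_t = 6.3846. Buyers pay P_b = 189.8077; sellers receive P_s = P_b - 63 = 126.8077.
Consumer surplus is the triangle under demand above P_b: (1/2)(6.3846)(193 - 189.8077) = 10.1908.

10.19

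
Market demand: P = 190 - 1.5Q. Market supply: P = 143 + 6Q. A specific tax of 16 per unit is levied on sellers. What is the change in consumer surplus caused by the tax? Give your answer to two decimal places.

Pre-tax equilibrium: 190 - 1.5Q = 143 + 6Q gives Q* = 6.2667, P* = 180.6.
A tax on sellers shifts supply up by 16: 190 - 1.5Q = 143 + 6Q + 16, so Q_t = 4.1333. Buyers pay P_b = 183.8; sellers receive P_s = P_b - 16 = 167.8.
CS falls from (1/2)(6.2667)(9.4) = 29.4533 to (1/2)(4.1333)(6.2) = 12.8133, a change of -16.64.

-16.64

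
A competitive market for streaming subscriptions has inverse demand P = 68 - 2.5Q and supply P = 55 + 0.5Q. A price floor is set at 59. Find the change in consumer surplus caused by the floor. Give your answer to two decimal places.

Without the control, 68 - 2.5Q = 55 + 0.5Q so Q* = 4.3333 and P* = 57.1667.
At the floor price 59, quantity demanded is (68 - 59)/2.5 = 3.6; demand is the short side, so Q = 3.6 trades at P = 59.
CS goes from (1/2)(4.3333)(10.8333) = 23.4722 to 16.2 (computed as (68 - 59)(3.6) - (1/2)(2.5)(3.6)^2), a change of -7.2722.

-7.27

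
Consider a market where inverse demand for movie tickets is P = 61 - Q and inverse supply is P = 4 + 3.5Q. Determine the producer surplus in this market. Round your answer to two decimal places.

Equilibrium: 61 - Q = 4 + 3.5Q, so Q* = 12.6667 and P* = 48.3333.
Producer surplus is the triangle above supply below P*: (1/2)(12.6667)(48.3333 - 4) = (1/2)(12.6667)(44.3333) = 280.7778.

280.78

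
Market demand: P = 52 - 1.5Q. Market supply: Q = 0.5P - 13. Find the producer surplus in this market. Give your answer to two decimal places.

55.18

Rewriting supply in inverse form: P = 26 + 2Q.
Equilibrium: 52 - 1.5Q = 26 + 2Q, so Q* = 7.4286 and P* = 40.8571.
Producer surplus is the triangle above supply below P*: (1/2)(7.4286)(40.8571 - 26) = (1/2)(7.4286)(14.8571) = 55.1837.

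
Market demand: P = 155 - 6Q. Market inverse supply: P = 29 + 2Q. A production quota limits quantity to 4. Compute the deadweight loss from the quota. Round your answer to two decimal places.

Without the quota, 155 - 6Q = 29 + 2Q gives Q* = 15.75.
At Q = 4 the demand price is 155 - 6(4) = 131 and the supply price is 29 + 2(4) = 37.
DWL = (1/2)(gap between curves at 4) x (Q* - 4) = (1/2)(94)(11.75) = 552.25.

552.25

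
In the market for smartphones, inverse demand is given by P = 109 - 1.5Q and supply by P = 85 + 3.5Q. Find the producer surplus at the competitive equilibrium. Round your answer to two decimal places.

Equilibrium: 109 - 1.5Q = 85 + 3.5Q, so Q* = 4.8 and P* = 101.8.
The supply curve's price intercept is 85, so PS = (1/2)(Q*)(P* - 85) = (1/2)(4.8)(16.8) = 40.32.

40.32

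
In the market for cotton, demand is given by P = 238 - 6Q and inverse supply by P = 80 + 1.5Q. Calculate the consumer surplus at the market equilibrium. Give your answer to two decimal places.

1331.41

Set 238 - 6Q = 80 + 1.5Q, which gives 158 = 7.5Q, so Q* = 21.0667 and P* = 238 - 6(21.0667) = 111.6.
The demand choke price is 238, so CS = (1/2)(Q*)(238 - P*) = (1/2)(21.0667)(126.4) = 1331.4133.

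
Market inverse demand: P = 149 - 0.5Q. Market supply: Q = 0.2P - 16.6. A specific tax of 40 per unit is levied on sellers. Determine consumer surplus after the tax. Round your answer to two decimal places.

5.59

Rewriting supply in inverse form: P = 83 + 5Q.
Without the tax, 149 - 0.5Q = 83 + 5Q so Q* = 12 and P* = 143.
A tax on sellers shifts supply up by 40: 149 - 0.5Q = 83 + 5Q + 40, so Q_t = 4.7273. Buyers pay P_b = 146.6364; sellers receive P_s = P_b - 40 = 106.6364.
CS = (1/2)(Q_t)(149 - P_b) = (1/2)(4.7273)(2.3636) = 5.5868.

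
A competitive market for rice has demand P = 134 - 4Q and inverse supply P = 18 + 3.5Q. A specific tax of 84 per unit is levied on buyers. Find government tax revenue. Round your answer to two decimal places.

358.40

Pre-tax equilibrium: 134 - 4Q = 18 + 3.5Q gives Q* = 15.4667, P* = 72.1333.
With the tax, buyers' net willingness to pay falls by 84: (134 - 84) - 4Q = 18 + 3.5Q, so Q_t = 4.2667. Buyers pay P_b = 116.9333; sellers receive P_s = P_b - 84 = 32.9333.
Revenue is the tax times quantity traded: 84 x 4.2667 = 358.4.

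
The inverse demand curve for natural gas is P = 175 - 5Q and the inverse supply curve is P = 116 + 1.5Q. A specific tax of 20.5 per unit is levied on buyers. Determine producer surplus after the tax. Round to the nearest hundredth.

Without the tax, 175 - 5Q = 116 + 1.5Q so Q* = 9.0769 and P* = 129.6154.
A tax on buyers shifts demand down by 20.5: (175 - 20.5) - 5Q = 116 + 1.5Q, so Q_t = 5.9231. Buyers pay P_b = 145.3846; sellers receive P_s = P_b - 20.5 = 124.8846.
PS = (1/2)(Q_t)(P_s - 116) = (1/2)(5.9231)(8.8846) = 26.3121.

26.31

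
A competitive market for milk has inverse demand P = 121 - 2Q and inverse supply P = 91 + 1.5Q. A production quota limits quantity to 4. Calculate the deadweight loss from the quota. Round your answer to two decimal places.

Unrestricted equilibrium: Q* = (121 - 91)/(2 + 1.5) = 8.5714.
At Q = 4 the demand price is 121 - 2(4) = 113 and the supply price is 91 + 1.5(4) = 97.
Deadweight loss is the triangle between the curves from 4 to 8.5714: (1/2)(113 - 97)(8.5714 - 4) = 36.5714.

36.57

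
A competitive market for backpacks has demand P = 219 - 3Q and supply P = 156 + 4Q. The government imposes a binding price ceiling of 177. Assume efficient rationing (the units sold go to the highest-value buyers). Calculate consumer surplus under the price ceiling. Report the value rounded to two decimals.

179.16

Free-market equilibrium: 219 - 3Q = 156 + 4Q gives Q* = 9, P* = 192.
At the ceiling price 177, quantity supplied is (177 - 156)/4 = 5.25; supply is the short side, so Q = 5.25 trades at P = 177.
The demand price at Q = 5.25 is 203.25. CS is the trapezoid between demand and 177 over [0, 5.25]: (1/2)[(219 - 177) + (203.25 - 177)](5.25) = 179.1562.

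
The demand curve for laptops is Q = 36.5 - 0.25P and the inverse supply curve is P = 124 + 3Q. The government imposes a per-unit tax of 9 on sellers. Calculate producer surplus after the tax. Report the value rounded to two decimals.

Rewriting demand in inverse form: P = 146 - 4Q.
Pre-tax equilibrium: 146 - 4Q = 124 + 3Q gives Q* = 3.1429, P* = 133.4286.
With the tax, sellers need 9 more per unit: 146 - 4Q = 124 + 3Q + 9, so Q_t = 1.8571. Buyers pay P_b = 138.5714; sellers receive P_s = P_b - 9 = 129.5714.
PS = (1/2)(Q_t)(P_s - 124) = (1/2)(1.8571)(5.5714) = 5.1735.

5.17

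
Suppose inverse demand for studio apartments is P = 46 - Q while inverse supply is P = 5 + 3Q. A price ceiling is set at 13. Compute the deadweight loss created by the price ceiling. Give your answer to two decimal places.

115.01

Free-market equilibrium: 46 - Q = 5 + 3Q gives Q* = 10.25, P* = 35.75.
At the ceiling price 13, quantity supplied is (13 - 5)/3 = 2.6667; supply is the short side, so Q = 2.6667 trades at P = 13.
The lost-trades triangle has base Q* - 2.6667 = 7.5833 and height equal to the gap between the curves at Q = 2.6667, which is 43.3333 - 13 = 30.3333. DWL = (1/2)(7.5833)(30.3333) = 115.0139.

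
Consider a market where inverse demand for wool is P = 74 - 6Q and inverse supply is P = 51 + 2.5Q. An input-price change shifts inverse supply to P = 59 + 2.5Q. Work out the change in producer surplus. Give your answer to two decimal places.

-5.26

Initial equilibrium: Q_0 = 2.7059, P_0 = 57.7647; CS_0 = (1/2)(2.7059)(16.2353) = 21.9654, PS_0 = (1/2)(2.7059)(6.7647) = 9.1522.
New equilibrium: 74 - 6Q = 59 + 2.5Q gives Q_1 = 1.7647, P_1 = 63.4118; CS_1 = 9.3426, PS_1 = 3.8927.
Change in producer surplus = 3.8927 - 9.1522 = -5.2595.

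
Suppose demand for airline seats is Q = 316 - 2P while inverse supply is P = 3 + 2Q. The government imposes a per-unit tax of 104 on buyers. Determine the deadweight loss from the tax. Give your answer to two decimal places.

2163.20

Rewriting demand in inverse form: P = 158 - 0.5Q.
Without the tax, 158 - 0.5Q = 3 + 2Q so Q* = 62 and P* = 127.
With the tax, buyers' net willingness to pay falls by 104: (158 - 104) - 0.5Q = 3 + 2Q, so Q_t = 20.4. Buyers pay P_b = 147.8; sellers receive P_s = P_b - 104 = 43.8.
Deadweight loss is the triangle between the curves from Q_t to Q*: (1/2)(62 - 20.4)(104) = 2163.2.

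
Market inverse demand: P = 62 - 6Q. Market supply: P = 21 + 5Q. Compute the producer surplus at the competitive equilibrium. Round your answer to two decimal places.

Setting demand equal to supply, 41 = 11Q, so Q* = 3.7273 and P* = 39.6364.
Producer surplus is the triangle above supply below P*: (1/2)(3.7273)(39.6364 - 21) = (1/2)(3.7273)(18.6364) = 34.7314.

34.73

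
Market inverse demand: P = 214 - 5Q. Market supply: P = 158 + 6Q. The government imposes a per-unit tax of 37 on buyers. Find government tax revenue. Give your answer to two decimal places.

63.91

Without the tax, 214 - 5Q = 158 + 6Q so Q* = 5.0909 and P* = 188.5455.
A tax on buyers shifts demand down by 37: (214 - 37) - 5Q = 158 + 6Q, so Q_t = 1.7273. Buyers pay P_b = 205.3636; sellers receive P_s = P_b - 37 = 168.3636.
Revenue is the tax times quantity traded: 37 x 1.7273 = 63.9091.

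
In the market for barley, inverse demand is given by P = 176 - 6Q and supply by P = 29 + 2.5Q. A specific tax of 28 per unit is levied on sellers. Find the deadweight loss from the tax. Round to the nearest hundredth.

46.12

Pre-tax equilibrium: 176 - 6Q = 29 + 2.5Q gives Q* = 17.2941, P* = 72.2353.
A tax on sellers shifts supply up by 28: 176 - 6Q = 29 + 2.5Q + 28, so Q_t = 14. Buyers pay P_b = 92; sellers receive P_s = P_b - 28 = 64.
Deadweight loss is the triangle between the curves from Q_t to Q*: (1/2)(17.2941 - 14)(28) = 46.1176.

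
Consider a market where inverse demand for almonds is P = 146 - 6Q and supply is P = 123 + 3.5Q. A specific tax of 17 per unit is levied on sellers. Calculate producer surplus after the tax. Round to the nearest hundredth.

Pre-tax equilibrium: 146 - 6Q = 123 + 3.5Q gives Q* = 2.4211, P* = 131.4737.
A tax on sellers shifts supply up by 17: 146 - 6Q = 123 + 3.5Q + 17, so Q_t = 0.6316. Buyers pay P_b = 142.2105; sellers receive P_s = P_b - 17 = 125.2105.
Producer surplus is the triangle above supply below P_s: (1/2)(0.6316)(125.2105 - 123) = 0.6981.

0.70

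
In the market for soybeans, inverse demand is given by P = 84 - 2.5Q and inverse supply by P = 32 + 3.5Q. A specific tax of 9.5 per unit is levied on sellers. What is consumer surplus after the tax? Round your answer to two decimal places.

62.72

Pre-tax equilibrium: 84 - 2.5Q = 32 + 3.5Q gives Q* = 8.6667, P* = 62.3333.
With the tax, sellers need 9.5 more per unit: 84 - 2.5Q = 32 + 3.5Q + 9.5, so Q_t = 7.0833. Buyers pay P_b = 66.2917; sellers receive P_s = P_b - 9.5 = 56.7917.
CS = (1/2)(Q_t)(84 - P_b) = (1/2)(7.0833)(17.7083) = 62.717.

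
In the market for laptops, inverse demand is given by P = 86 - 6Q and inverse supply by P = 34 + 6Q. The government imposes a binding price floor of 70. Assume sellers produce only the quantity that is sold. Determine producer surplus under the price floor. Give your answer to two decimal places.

Without the control, 86 - 6Q = 34 + 6Q so Q* = 4.3333 and P* = 60.
At P = 70, buyers demand (86 - 70)/6 = 2.6667 while sellers would supply more, so the quantity traded is 2.6667 at price 70.
The supply price at Q = 2.6667 is 50. PS is the trapezoid between 70 and supply over [0, 2.6667]: (1/2)[(70 - 34) + (70 - 50)](2.6667) = 74.6667.

74.67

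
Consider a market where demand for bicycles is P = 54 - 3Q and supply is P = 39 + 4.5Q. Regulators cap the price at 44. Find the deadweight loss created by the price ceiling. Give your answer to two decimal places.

2.96

Free-market equilibrium: 54 - 3Q = 39 + 4.5Q gives Q* = 2, P* = 48.
At P = 44, sellers supply (44 - 39)/4.5 = 1.1111 while buyers want more, so the quantity traded is 1.1111 at price 44.
At Q = 1.1111 the demand price is 50.6667 and the supply price is 44. Deadweight loss is the triangle between the curves from 1.1111 to 2: (1/2)(50.6667 - 44)(2 - 1.1111) = 2.963.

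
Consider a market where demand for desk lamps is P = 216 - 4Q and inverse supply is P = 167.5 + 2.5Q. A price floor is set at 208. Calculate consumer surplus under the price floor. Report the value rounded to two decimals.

8.00

Without the control, 216 - 4Q = 167.5 + 2.5Q so Q* = 7.4615 and P* = 186.1538.
At P = 208, buyers demand (216 - 208)/4 = 2 while sellers would supply more, so the quantity traded is 2 at price 208.
CS is the triangle under demand above 208: (1/2)(2)(216 - 208) = 8.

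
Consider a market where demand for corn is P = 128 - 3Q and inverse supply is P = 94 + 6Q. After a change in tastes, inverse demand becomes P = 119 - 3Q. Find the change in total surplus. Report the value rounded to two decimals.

-29.50

Initial equilibrium: Q_0 = 3.7778, P_0 = 116.6667; CS_0 = (1/2)(3.7778)(11.3333) = 21.4074, PS_0 = (1/2)(3.7778)(22.6667) = 42.8148.
New equilibrium: 119 - 3Q = 94 + 6Q gives Q_1 = 2.7778, P_1 = 110.6667; CS_1 = 11.5741, PS_1 = 23.1481.
Change in total surplus = (11.5741 + 23.1481) - (21.4074 + 42.8148) = -29.5.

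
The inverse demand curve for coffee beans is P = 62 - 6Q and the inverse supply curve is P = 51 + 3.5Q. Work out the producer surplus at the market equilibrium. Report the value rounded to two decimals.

2.35

Equilibrium: 62 - 6Q = 51 + 3.5Q, so Q* = 1.1579 and P* = 55.0526.
PS is the area between P* and the supply curve from 0 to Q*: (1/2)(1.1579)(4.0526) = 2.3463.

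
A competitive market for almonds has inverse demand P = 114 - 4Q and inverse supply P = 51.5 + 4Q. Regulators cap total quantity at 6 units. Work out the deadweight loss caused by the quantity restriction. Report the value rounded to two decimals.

Without the quota, 114 - 4Q = 51.5 + 4Q gives Q* = 7.8125.
At Q = 6 the demand price is 114 - 4(6) = 90 and the supply price is 51.5 + 4(6) = 75.5.
DWL = (1/2)(gap between curves at 6) x (Q* - 6) = (1/2)(14.5)(1.8125) = 13.1406.

13.14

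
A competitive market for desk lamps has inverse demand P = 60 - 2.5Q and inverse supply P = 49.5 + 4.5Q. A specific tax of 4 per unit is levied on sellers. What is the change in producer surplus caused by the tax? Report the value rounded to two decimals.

-3.12

Without the tax, 60 - 2.5Q = 49.5 + 4.5Q so Q* = 1.5 and P* = 56.25.
With the tax, sellers need 4 more per unit: 60 - 2.5Q = 49.5 + 4.5Q + 4, so Q_t = 0.9286. Buyers pay P_b = 57.6786; sellers receive P_s = P_b - 4 = 53.6786.
PS falls from (1/2)(1.5)(6.75) = 5.0625 to (1/2)(0.9286)(4.1786) = 1.9401, a change of -3.1224.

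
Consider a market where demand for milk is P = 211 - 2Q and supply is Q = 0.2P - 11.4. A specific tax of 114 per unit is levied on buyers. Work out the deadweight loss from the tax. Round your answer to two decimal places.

928.29

Rewriting supply in inverse form: P = 57 + 5Q.
Without the tax, 211 - 2Q = 57 + 5Q so Q* = 22 and P* = 167.
A tax on buyers shifts demand down by 114: (211 - 114) - 2Q = 57 + 5Q, so Q_t = 5.7143. Buyers pay P_b = 199.5714; sellers receive P_s = P_b - 114 = 85.5714.
The welfare triangle lost has base Q* - Q_t = 16.2857 and height t = 114, so DWL = (1/2)(16.2857)(114) = 928.2857.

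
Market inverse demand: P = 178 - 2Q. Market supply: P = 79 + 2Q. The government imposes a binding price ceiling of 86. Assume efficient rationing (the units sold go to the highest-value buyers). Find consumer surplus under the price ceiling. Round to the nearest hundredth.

309.75

Free-market equilibrium: 178 - 2Q = 79 + 2Q gives Q* = 24.75, P* = 128.5.
At the ceiling price 86, quantity supplied is (86 - 79)/2 = 3.5; supply is the short side, so Q = 3.5 trades at P = 86.
The demand price at Q = 3.5 is 171. CS is the trapezoid between demand and 86 over [0, 3.5]: (1/2)[(178 - 86) + (171 - 86)](3.5) = 309.75.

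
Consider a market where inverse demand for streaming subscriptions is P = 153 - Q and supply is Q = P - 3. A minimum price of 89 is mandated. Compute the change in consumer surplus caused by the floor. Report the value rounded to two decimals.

-764.50

Rewriting supply in inverse form: P = 3 + Q.
Without the control, 153 - Q = 3 + Q so Q* = 75 and P* = 78.
At P = 89, buyers demand (153 - 89)/1 = 64 while sellers would supply more, so the quantity traded is 64 at price 89.
CS goes from (1/2)(75)(75) = 2812.5 to 2048 (computed as (153 - 89)(64) - (1/2)(1)(64)^2), a change of -764.5.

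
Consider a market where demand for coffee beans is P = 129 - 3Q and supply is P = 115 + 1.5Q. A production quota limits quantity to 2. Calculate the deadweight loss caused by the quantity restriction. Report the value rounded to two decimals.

Unrestricted equilibrium: Q* = (129 - 115)/(3 + 1.5) = 3.1111.
At Q = 2 the demand price is 129 - 3(2) = 123 and the supply price is 115 + 1.5(2) = 118.
Deadweight loss is the triangle between the curves from 2 to 3.1111: (1/2)(123 - 118)(3.1111 - 2) = 2.7778.

2.78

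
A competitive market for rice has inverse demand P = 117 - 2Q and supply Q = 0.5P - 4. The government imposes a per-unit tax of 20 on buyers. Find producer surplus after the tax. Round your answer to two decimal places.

495.06

Rewriting supply in inverse form: P = 8 + 2Q.
Pre-tax equilibrium: 117 - 2Q = 8 + 2Q gives Q* = 27.25, P* = 62.5.
With the tax, buyers' net willingness to pay falls by 20: (117 - 20) - 2Q = 8 + 2Q, so Q_t = 22.25. Buyers pay P_b = 72.5; sellers receive P_s = P_b - 20 = 52.5.
PS = (1/2)(Q_t)(P_s - 8) = (1/2)(22.25)(44.5) = 495.0625.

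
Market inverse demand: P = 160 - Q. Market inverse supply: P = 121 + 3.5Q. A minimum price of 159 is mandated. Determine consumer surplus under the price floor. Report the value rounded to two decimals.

0.50

Free-market equilibrium: 160 - Q = 121 + 3.5Q gives Q* = 8.6667, P* = 151.3333.
At P = 159, buyers demand (160 - 159)/1 = 1 while sellers would supply more, so the quantity traded is 1 at price 159.
CS is the triangle under demand above 159: (1/2)(1)(160 - 159) = 0.5.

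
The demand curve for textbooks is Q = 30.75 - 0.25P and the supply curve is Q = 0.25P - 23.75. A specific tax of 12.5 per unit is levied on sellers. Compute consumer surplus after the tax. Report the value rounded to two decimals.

7.51

Rewriting demand in inverse form: P = 123 - 4Q.
Rewriting supply in inverse form: P = 95 + 4Q.
Pre-tax equilibrium: 123 - 4Q = 95 + 4Q gives Q* = 3.5, P* = 109.
With the tax, sellers need 12.5 more per unit: 123 - 4Q = 95 + 4Q + 12.5, so Q_t = 1.9375. Buyers pay P_b = 115.25; sellers receive P_s = P_b - 12.5 = 102.75.
CS = (1/2)(Q_t)(123 - P_b) = (1/2)(1.9375)(7.75) = 7.5078.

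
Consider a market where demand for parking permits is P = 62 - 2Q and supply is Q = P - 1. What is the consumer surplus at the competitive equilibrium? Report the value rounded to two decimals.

413.44

Rewriting supply in inverse form: P = 1 + Q.
Equilibrium: 62 - 2Q = 1 + Q, so Q* = 20.3333 and P* = 21.3333.
CS is the area between the demand curve and P* from 0 to Q*: (1/2)(20.3333)(40.6667) = 413.4444.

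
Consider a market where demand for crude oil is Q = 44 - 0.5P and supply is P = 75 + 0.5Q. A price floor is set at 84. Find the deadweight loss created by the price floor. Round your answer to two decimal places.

12.80

Rewriting demand in inverse form: P = 88 - 2Q.
Without the control, 88 - 2Q = 75 + 0.5Q so Q* = 5.2 and P* = 77.6.
At the floor price 84, quantity demanded is (88 - 84)/2 = 2; demand is the short side, so Q = 2 trades at P = 84.
At Q = 2 the demand price is 84 and the supply price is 76. Deadweight loss is the triangle between the curves from 2 to 5.2: (1/2)(84 - 76)(5.2 - 2) = 12.8.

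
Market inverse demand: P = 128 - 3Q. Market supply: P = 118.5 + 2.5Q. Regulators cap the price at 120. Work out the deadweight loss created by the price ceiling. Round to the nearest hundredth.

Free-market equilibrium: 128 - 3Q = 118.5 + 2.5Q gives Q* = 1.7273, P* = 122.8182.
At the ceiling price 120, quantity supplied is (120 - 118.5)/2.5 = 0.6; supply is the short side, so Q = 0.6 trades at P = 120.
The lost-trades triangle has base Q* - 0.6 = 1.1273 and height equal to the gap between the curves at Q = 0.6, which is 126.2 - 120 = 6.2. DWL = (1/2)(1.1273)(6.2) = 3.4945.

3.49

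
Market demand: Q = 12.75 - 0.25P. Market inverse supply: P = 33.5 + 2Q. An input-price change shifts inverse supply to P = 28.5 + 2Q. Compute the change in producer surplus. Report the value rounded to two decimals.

5.56

Rewriting demand in inverse form: P = 51 - 4Q.
Initial equilibrium: Q_0 = 2.9167, P_0 = 39.3333; CS_0 = (1/2)(2.9167)(11.6667) = 17.0139, PS_0 = (1/2)(2.9167)(5.8333) = 8.5069.
New equilibrium: 51 - 4Q = 28.5 + 2Q gives Q_1 = 3.75, P_1 = 36; CS_1 = 28.125, PS_1 = 14.0625.
Change in producer surplus = 14.0625 - 8.5069 = 5.5556.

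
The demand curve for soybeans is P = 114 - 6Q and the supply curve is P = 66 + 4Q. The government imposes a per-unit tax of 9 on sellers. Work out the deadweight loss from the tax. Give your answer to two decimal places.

Pre-tax equilibrium: 114 - 6Q = 66 + 4Q gives Q* = 4.8, P* = 85.2.
A tax on sellers shifts supply up by 9: 114 - 6Q = 66 + 4Q + 9, so Q_t = 3.9. Buyers pay P_b = 90.6; sellers receive P_s = P_b - 9 = 81.6.
The welfare triangle lost has base Q* - Q_t = 0.9 and height t = 9, so DWL = (1/2)(0.9)(9) = 4.05.

4.05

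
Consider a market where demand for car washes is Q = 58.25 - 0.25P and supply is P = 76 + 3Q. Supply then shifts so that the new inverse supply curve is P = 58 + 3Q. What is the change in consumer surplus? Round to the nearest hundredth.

Rewriting demand in inverse form: P = 233 - 4Q.
Initial equilibrium: Q_0 = 22.4286, P_0 = 143.2857; CS_0 = (1/2)(22.4286)(89.7143) = 1006.0816, PS_0 = (1/2)(22.4286)(67.2857) = 754.5612.
New equilibrium: 233 - 4Q = 58 + 3Q gives Q_1 = 25, P_1 = 133; CS_1 = 1250, PS_1 = 937.5.
Change in consumer surplus = 1250 - 1006.0816 = 243.9184.

243.92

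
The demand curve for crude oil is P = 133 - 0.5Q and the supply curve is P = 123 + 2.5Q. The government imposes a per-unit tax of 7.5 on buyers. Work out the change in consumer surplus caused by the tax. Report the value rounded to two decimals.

-2.60

Pre-tax equilibrium: 133 - 0.5Q = 123 + 2.5Q gives Q* = 3.3333, P* = 131.3333.
With the tax, buyers' net willingness to pay falls by 7.5: (133 - 7.5) - 0.5Q = 123 + 2.5Q, so Q_t = 0.8333. Buyers pay P_b = 132.5833; sellers receive P_s = P_b - 7.5 = 125.0833.
Consumers lose the trapezoid between P* and P_b out to Q_t plus the triangle from Q_t to Q*: change in CS = 0.1736 - 2.7778 = -2.6042.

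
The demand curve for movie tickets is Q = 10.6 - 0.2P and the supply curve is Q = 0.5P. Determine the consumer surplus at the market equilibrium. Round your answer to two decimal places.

143.32

Rewriting demand in inverse form: P = 53 - 5Q.
Rewriting supply in inverse form: P = 2Q.
Set 53 - 5Q = 2Q, which gives 53 = 7Q, so Q* = 7.5714 and P* = 53 - 5(7.5714) = 15.1429.
CS is the area between the demand curve and P* from 0 to Q*: (1/2)(7.5714)(37.8571) = 143.3163.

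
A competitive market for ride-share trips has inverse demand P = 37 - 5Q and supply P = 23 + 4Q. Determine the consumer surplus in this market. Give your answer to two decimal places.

6.05

Setting demand equal to supply, 14 = 9Q, so Q* = 1.5556 and P* = 29.2222.
Consumer surplus is the triangle under demand above P*: (1/2)(1.5556)(37 - 29.2222) = (1/2)(1.5556)(7.7778) = 6.0494.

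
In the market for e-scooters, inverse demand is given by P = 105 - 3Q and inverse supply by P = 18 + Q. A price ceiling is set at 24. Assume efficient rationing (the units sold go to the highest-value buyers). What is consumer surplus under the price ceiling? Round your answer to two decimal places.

432.00

Free-market equilibrium: 105 - 3Q = 18 + Q gives Q* = 21.75, P* = 39.75.
At P = 24, sellers supply (24 - 18)/1 = 6 while buyers want more, so the quantity traded is 6 at price 24.
The demand price at Q = 6 is 87. CS is the trapezoid between demand and 24 over [0, 6]: (1/2)[(105 - 24) + (87 - 24)](6) = 432.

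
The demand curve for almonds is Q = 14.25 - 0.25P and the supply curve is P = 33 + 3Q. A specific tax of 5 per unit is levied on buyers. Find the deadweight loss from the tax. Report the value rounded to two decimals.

Rewriting demand in inverse form: P = 57 - 4Q.
Pre-tax equilibrium: 57 - 4Q = 33 + 3Q gives Q* = 3.4286, P* = 43.2857.
A tax on buyers shifts demand down by 5: (57 - 5) - 4Q = 33 + 3Q, so Q_t = 2.7143. Buyers pay P_b = 46.1429; sellers receive P_s = P_b - 5 = 41.1429.
The welfare triangle lost has base Q* - Q_t = 0.7143 and height t = 5, so DWL = (1/2)(0.7143)(5) = 1.7857.

1.79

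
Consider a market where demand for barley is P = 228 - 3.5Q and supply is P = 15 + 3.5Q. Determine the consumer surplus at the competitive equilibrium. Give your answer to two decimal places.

Set 228 - 3.5Q = 15 + 3.5Q, which gives 213 = 7Q, so Q* = 30.4286 and P* = 228 - 3.5(30.4286) = 121.5.
Consumer surplus is the triangle under demand above P*: (1/2)(30.4286)(228 - 121.5) = (1/2)(30.4286)(106.5) = 1620.3214.

1620.32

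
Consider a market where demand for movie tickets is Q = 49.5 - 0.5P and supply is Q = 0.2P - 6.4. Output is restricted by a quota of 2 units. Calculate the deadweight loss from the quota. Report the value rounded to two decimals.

200.64

Rewriting demand in inverse form: P = 99 - 2Q.
Rewriting supply in inverse form: P = 32 + 5Q.
Unrestricted equilibrium: Q* = (99 - 32)/(2 + 5) = 9.5714.
At Q = 2 the demand price is 99 - 2(2) = 95 and the supply price is 32 + 5(2) = 42.
Deadweight loss is the triangle between the curves from 2 to 9.5714: (1/2)(95 - 42)(9.5714 - 2) = 200.6429.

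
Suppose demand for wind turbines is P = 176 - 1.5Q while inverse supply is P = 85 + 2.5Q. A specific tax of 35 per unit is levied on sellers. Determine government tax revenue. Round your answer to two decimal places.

490.00

Pre-tax equilibrium: 176 - 1.5Q = 85 + 2.5Q gives Q* = 22.75, P* = 141.875.
A tax on sellers shifts supply up by 35: 176 - 1.5Q = 85 + 2.5Q + 35, so Q_t = 14. Buyers pay P_b = 155; sellers receive P_s = P_b - 35 = 120.
Revenue is the tax times quantity traded: 35 x 14 = 490.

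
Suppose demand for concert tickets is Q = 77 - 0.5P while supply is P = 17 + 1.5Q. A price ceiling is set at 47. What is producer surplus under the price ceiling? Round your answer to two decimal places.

300.00

Rewriting demand in inverse form: P = 154 - 2Q.
Free-market equilibrium: 154 - 2Q = 17 + 1.5Q gives Q* = 39.1429, P* = 75.7143.
At the ceiling price 47, quantity supplied is (47 - 17)/1.5 = 20; supply is the short side, so Q = 20 trades at P = 47.
PS is the triangle above supply below 47: (1/2)(20)(47 - 17) = 300.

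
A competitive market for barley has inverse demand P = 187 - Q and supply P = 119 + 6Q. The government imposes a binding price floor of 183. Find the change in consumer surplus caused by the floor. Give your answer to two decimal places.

-39.18

Free-market equilibrium: 187 - Q = 119 + 6Q gives Q* = 9.7143, P* = 177.2857.
At the floor price 183, quantity demanded is (187 - 183)/1 = 4; demand is the short side, so Q = 4 trades at P = 183.
CS goes from (1/2)(9.7143)(9.7143) = 47.1837 to 8 (computed as (187 - 183)(4) - (1/2)(1)(4)^2), a change of -39.1837.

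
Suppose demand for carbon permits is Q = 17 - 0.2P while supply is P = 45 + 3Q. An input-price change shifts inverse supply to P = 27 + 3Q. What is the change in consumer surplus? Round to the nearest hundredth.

Rewriting demand in inverse form: P = 85 - 5Q.
Initial equilibrium: Q_0 = 5, P_0 = 60; CS_0 = (1/2)(5)(25) = 62.5, PS_0 = (1/2)(5)(15) = 37.5.
New equilibrium: 85 - 5Q = 27 + 3Q gives Q_1 = 7.25, P_1 = 48.75; CS_1 = 131.4062, PS_1 = 78.8438.
Change in consumer surplus = 131.4062 - 62.5 = 68.9062.

68.91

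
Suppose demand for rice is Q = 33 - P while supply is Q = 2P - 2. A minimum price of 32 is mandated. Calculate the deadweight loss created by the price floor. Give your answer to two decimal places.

Rewriting demand in inverse form: P = 33 - Q.
Rewriting supply in inverse form: P = 1 + 0.5Q.
Free-market equilibrium: 33 - Q = 1 + 0.5Q gives Q* = 21.3333, P* = 11.6667.
At P = 32, buyers demand (33 - 32)/1 = 1 while sellers would supply more, so the quantity traded is 1 at price 32.
At Q = 1 the demand price is 32 and the supply price is 1.5. Deadweight loss is the triangle between the curves from 1 to 21.3333: (1/2)(32 - 1.5)(21.3333 - 1) = 310.0833.

310.08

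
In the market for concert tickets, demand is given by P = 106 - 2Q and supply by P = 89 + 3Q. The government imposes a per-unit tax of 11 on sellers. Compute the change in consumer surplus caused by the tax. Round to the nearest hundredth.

Without the tax, 106 - 2Q = 89 + 3Q so Q* = 3.4 and P* = 99.2.
With the tax, sellers need 11 more per unit: 106 - 2Q = 89 + 3Q + 11, so Q_t = 1.2. Buyers pay P_b = 103.6; sellers receive P_s = P_b - 11 = 92.6.
CS falls from (1/2)(3.4)(6.8) = 11.56 to (1/2)(1.2)(2.4) = 1.44, a change of -10.12.

-10.12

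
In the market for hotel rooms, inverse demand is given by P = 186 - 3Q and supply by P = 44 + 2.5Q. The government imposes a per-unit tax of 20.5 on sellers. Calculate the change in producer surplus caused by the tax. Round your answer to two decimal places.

Pre-tax equilibrium: 186 - 3Q = 44 + 2.5Q gives Q* = 25.8182, P* = 108.5455.
A tax on sellers shifts supply up by 20.5: 186 - 3Q = 44 + 2.5Q + 20.5, so Q_t = 22.0909. Buyers pay P_b = 119.7273; sellers receive P_s = P_b - 20.5 = 99.2273.
PS falls from (1/2)(25.8182)(64.5455) = 833.2231 to (1/2)(22.0909)(55.2273) = 610.0103, a change of -223.2128.

-223.21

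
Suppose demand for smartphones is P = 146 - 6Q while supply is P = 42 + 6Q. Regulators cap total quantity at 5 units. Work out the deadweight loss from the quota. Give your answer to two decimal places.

Without the quota, 146 - 6Q = 42 + 6Q gives Q* = 8.6667.
At Q = 5 the demand price is 146 - 6(5) = 116 and the supply price is 42 + 6(5) = 72.
DWL = (1/2)(gap between curves at 5) x (Q* - 5) = (1/2)(44)(3.6667) = 80.6667.

80.67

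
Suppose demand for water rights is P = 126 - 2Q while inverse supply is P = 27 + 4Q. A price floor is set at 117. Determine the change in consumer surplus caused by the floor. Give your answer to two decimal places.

-252.00

Without the control, 126 - 2Q = 27 + 4Q so Q* = 16.5 and P* = 93.
At P = 117, buyers demand (126 - 117)/2 = 4.5 while sellers would supply more, so the quantity traded is 4.5 at price 117.
CS goes from (1/2)(16.5)(33) = 272.25 to 20.25 (computed as (126 - 117)(4.5) - (1/2)(2)(4.5)^2), a change of -252.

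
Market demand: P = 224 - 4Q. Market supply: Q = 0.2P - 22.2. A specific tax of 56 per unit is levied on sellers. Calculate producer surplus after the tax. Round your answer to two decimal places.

100.28

Rewriting supply in inverse form: P = 111 + 5Q.
Pre-tax equilibrium: 224 - 4Q = 111 + 5Q gives Q* = 12.5556, P* = 173.7778.
With the tax, sellers need 56 more per unit: 224 - 4Q = 111 + 5Q + 56, so Q_t = 6.3333. Buyers pay P_b = 198.6667; sellers receive P_s = P_b - 56 = 142.6667.
PS = (1/2)(Q_t)(P_s - 111) = (1/2)(6.3333)(31.6667) = 100.2778.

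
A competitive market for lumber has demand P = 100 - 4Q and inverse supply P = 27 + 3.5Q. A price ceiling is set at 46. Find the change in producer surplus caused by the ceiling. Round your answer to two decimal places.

-114.22

Without the control, 100 - 4Q = 27 + 3.5Q so Q* = 9.7333 and P* = 61.0667.
At P = 46, sellers supply (46 - 27)/3.5 = 5.4286 while buyers want more, so the quantity traded is 5.4286 at price 46.
PS goes from (1/2)(9.7333)(34.0667) = 165.7911 to 51.5714 (computed as (46 - 27)(5.4286) - (1/2)(3.5)(5.4286)^2), a change of -114.2197.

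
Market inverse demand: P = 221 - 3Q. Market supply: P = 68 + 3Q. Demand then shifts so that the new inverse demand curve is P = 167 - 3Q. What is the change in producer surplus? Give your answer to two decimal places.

Initial equilibrium: Q_0 = 25.5, P_0 = 144.5; CS_0 = (1/2)(25.5)(76.5) = 975.375, PS_0 = (1/2)(25.5)(76.5) = 975.375.
New equilibrium: 167 - 3Q = 68 + 3Q gives Q_1 = 16.5, P_1 = 117.5; CS_1 = 408.375, PS_1 = 408.375.
Change in producer surplus = 408.375 - 975.375 = -567.

-567.00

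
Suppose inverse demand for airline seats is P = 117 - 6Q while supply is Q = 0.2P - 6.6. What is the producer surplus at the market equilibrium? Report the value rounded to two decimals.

Rewriting supply in inverse form: P = 33 + 5Q.
Set 117 - 6Q = 33 + 5Q, which gives 84 = 11Q, so Q* = 7.6364 and P* = 117 - 6(7.6364) = 71.1818.
PS is the area between P* and the supply curve from 0 to Q*: (1/2)(7.6364)(38.1818) = 145.7851.

145.79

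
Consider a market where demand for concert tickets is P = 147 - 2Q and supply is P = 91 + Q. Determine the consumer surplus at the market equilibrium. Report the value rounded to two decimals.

Equilibrium: 147 - 2Q = 91 + Q, so Q* = 18.6667 and P* = 109.6667.
Consumer surplus is the triangle under demand above P*: (1/2)(18.6667)(147 - 109.6667) = (1/2)(18.6667)(37.3333) = 348.4444.

348.44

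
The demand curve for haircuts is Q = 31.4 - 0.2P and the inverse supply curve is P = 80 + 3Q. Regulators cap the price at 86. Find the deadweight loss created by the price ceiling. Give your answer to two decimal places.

Rewriting demand in inverse form: P = 157 - 5Q.
Free-market equilibrium: 157 - 5Q = 80 + 3Q gives Q* = 9.625, P* = 108.875.
At P = 86, sellers supply (86 - 80)/3 = 2 while buyers want more, so the quantity traded is 2 at price 86.
At Q = 2 the demand price is 147 and the supply price is 86. Deadweight loss is the triangle between the curves from 2 to 9.625: (1/2)(147 - 86)(9.625 - 2) = 232.5625.

232.56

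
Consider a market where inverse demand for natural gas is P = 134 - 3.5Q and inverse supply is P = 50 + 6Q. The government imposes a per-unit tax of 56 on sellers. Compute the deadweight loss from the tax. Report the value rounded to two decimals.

Pre-tax equilibrium: 134 - 3.5Q = 50 + 6Q gives Q* = 8.8421, P* = 103.0526.
A tax on sellers shifts supply up by 56: 134 - 3.5Q = 50 + 6Q + 56, so Q_t = 2.9474. Buyers pay P_b = 123.6842; sellers receive P_s = P_b - 56 = 67.6842.
The welfare triangle lost has base Q* - Q_t = 5.8947 and height t = 56, so DWL = (1/2)(5.8947)(56) = 165.0526.

165.05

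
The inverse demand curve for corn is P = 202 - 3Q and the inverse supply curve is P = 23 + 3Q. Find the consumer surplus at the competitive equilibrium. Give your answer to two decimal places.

Equilibrium: 202 - 3Q = 23 + 3Q, so Q* = 29.8333 and P* = 112.5.
Consumer surplus is the triangle under demand above P*: (1/2)(29.8333)(202 - 112.5) = (1/2)(29.8333)(89.5) = 1335.0417.

1335.04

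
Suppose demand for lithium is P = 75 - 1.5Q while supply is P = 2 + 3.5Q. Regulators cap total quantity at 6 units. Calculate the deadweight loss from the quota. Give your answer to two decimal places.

Without the quota, 75 - 1.5Q = 2 + 3.5Q gives Q* = 14.6.
At Q = 6 the demand price is 75 - 1.5(6) = 66 and the supply price is 2 + 3.5(6) = 23.
DWL = (1/2)(gap between curves at 6) x (Q* - 6) = (1/2)(43)(8.6) = 184.9.

184.90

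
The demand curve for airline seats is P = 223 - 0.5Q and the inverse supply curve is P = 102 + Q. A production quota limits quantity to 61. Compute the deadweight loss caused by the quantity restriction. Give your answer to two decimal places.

290.08

Without the quota, 223 - 0.5Q = 102 + Q gives Q* = 80.6667.
At Q = 61 the demand price is 223 - 0.5(61) = 192.5 and the supply price is 102 + (61) = 163.
Deadweight loss is the triangle between the curves from 61 to 80.6667: (1/2)(192.5 - 163)(80.6667 - 61) = 290.0833.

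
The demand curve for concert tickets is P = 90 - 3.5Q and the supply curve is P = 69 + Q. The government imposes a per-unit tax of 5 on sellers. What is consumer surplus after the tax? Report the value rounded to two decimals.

22.12

Without the tax, 90 - 3.5Q = 69 + Q so Q* = 4.6667 and P* = 73.6667.
A tax on sellers shifts supply up by 5: 90 - 3.5Q = 69 + Q + 5, so Q_t = 3.5556. Buyers pay P_b = 77.5556; sellers receive P_s = P_b - 5 = 72.5556.
Consumer surplus is the triangle under demand above P_b: (1/2)(3.5556)(90 - 77.5556) = 22.1235.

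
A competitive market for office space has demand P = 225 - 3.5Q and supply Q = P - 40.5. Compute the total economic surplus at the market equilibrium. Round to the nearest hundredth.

Rewriting supply in inverse form: P = 40.5 + Q.
Setting demand equal to supply, 184.5 = 4.5Q, so Q* = 41 and P* = 81.5.
CS = (1/2)(41)(143.5) = 2941.75 and PS = (1/2)(41)(41) = 840.5, so total surplus = 3782.25.

3782.25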